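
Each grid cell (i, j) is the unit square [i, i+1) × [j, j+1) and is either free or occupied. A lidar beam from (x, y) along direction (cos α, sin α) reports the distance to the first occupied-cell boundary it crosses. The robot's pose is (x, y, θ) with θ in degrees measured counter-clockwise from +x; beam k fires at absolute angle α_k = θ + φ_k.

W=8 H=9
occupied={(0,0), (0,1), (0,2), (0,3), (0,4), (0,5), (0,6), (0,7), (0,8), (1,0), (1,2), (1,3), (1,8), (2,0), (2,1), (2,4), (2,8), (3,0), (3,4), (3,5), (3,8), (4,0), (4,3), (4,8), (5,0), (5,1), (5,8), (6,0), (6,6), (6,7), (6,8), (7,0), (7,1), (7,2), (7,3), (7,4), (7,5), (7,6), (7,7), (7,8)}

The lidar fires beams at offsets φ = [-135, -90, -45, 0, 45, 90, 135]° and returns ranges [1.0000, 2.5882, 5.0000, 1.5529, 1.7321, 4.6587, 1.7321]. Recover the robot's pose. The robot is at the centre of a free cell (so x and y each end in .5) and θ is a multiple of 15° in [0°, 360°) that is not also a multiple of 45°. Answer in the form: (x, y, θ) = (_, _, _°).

(x, y, θ) = (5.5, 5.5, 195°)

Enumerate (i+0.5, j+0.5, θ) over the 32 free cells and 16 admissible headings. For each, cast all 7 beams and compare to the given ranges.
  (6.5, 2.5, 255°): beam 1 = 6.3509 ≠ 1.0000 ✗
  (5.5, 2.5, 210°): beam 1 = 3.6235 ≠ 1.0000 ✗
  (6.5, 5.5, 75°): beam 2 = 0.5176 ≠ 2.5882 ✗
  …
  (5.5, 5.5, 195°): r_1=1.0000, r_2=2.5882, r_3=5.0000, r_4=1.5529, r_5=1.7321, r_6=4.6587, r_7=1.7321 — all match ✓
No second candidate reproduces the full scan.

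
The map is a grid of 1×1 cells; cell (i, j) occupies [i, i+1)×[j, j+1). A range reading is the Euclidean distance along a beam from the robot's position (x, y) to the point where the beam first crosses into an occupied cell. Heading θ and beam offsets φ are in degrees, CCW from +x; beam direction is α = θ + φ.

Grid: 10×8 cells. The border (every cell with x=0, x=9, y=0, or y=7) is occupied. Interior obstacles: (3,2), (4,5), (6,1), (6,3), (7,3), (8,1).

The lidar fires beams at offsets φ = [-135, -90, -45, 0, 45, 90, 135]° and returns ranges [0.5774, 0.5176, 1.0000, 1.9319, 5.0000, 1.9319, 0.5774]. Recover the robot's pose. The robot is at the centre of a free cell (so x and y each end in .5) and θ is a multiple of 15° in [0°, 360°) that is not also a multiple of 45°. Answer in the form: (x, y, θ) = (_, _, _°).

The pose lattice has 42·16 = 672 candidates. Test each by forward raycasting.
  (4.5, 1.5, 285°): beam 1 = 1.0000 ≠ 0.5774 ✗
  (8.5, 3.5, 60°): beam 1 = 1.5529 ≠ 0.5774 ✗
  (7.5, 5.5, 150°): beam 1 = 1.5529 ≠ 0.5774 ✗
  …
  (1.5, 1.5, 15°): r_1=0.5774, r_2=0.5176, r_3=1.0000, r_4=1.9319, r_5=5.0000, r_6=1.9319, r_7=0.5774 — all match ✓
Unique over the lattice → pose = (1.5, 1.5, 15°).

(x, y, θ) = (1.5, 1.5, 15°)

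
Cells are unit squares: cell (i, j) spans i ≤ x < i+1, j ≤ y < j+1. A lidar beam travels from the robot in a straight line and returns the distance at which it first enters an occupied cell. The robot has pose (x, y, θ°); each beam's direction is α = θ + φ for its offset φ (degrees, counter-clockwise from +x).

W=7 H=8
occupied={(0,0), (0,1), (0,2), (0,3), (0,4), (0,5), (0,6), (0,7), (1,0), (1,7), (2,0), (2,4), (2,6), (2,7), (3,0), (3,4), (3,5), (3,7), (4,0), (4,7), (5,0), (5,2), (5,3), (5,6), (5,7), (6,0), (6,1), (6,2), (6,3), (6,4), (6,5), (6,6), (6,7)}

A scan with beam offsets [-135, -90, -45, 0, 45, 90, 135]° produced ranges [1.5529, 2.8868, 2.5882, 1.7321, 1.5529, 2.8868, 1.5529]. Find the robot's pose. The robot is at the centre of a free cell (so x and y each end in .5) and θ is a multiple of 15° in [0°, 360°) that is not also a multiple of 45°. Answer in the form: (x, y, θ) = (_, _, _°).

Candidates: 23 free-cell centres × 16 headings = 368 poses. Raycast each; keep the one whose scan matches to 4 dp.
  (5.5, 4.5, 285°): beam 1 = 1.7321 ≠ 1.5529 ✗
  (2.5, 5.5, 30°): beam 1 = 0.5176 ≠ 1.5529 ✗
  (2.5, 2.5, 75°): beam 1 = 1.7321 ≠ 1.5529 ✗
  …
  (3.5, 2.5, 240°): r_1=1.5529, r_2=2.8868, r_3=2.5882, r_4=1.7321, r_5=1.5529, r_6=2.8868, r_7=1.5529 — all match ✓
No second candidate reproduces the full scan.

(x, y, θ) = (3.5, 2.5, 240°)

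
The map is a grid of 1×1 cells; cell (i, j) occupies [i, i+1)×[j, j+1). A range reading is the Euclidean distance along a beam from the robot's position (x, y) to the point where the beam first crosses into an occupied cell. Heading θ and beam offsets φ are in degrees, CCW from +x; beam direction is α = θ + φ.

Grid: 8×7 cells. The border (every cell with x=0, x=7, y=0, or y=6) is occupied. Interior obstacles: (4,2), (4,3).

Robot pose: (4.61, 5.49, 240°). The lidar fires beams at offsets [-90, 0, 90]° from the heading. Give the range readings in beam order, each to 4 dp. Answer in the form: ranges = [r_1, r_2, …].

ranges = [1.0200, 5.1846, 2.7597]

beam 1: φ=-90°, α=150°
  direction (-0.8660, 0.5000); cell (4,5); t to first gridline: x 0.7044, y 1.0200 (then +1.1547 / +2.0000)
    (3,5) via x @ 0.7044
    (3,6) via y @ 1.0200  # hit
  → r_1 = 1.0200
beam 2: φ=0°, α=240°
  direction (-0.5000, -0.8660); cell (4,5); t to first gridline: x 1.2200, y 0.5658 (then +2.0000 / +1.1547)
    (4,4) via y @ 0.5658
    (3,4) via x @ 1.2200
    (3,3) via y @ 1.7205
    (3,2) via y @ 2.8752
    (2,2) via x @ 3.2200
    (2,1) via y @ 4.0299
    (2,0) via y @ 5.1846  # hit
  → r_2 = 5.1846
beam 3: φ=90°, α=330°
  direction (0.8660, -0.5000); cell (4,5); t to first gridline: x 0.4503, y 0.9800 (then +1.1547 / +2.0000)
    (5,5) via x @ 0.4503
    (5,4) via y @ 0.9800
    (6,4) via x @ 1.6050
    (7,4) via x @ 2.7597  # hit
  → r_3 = 2.7597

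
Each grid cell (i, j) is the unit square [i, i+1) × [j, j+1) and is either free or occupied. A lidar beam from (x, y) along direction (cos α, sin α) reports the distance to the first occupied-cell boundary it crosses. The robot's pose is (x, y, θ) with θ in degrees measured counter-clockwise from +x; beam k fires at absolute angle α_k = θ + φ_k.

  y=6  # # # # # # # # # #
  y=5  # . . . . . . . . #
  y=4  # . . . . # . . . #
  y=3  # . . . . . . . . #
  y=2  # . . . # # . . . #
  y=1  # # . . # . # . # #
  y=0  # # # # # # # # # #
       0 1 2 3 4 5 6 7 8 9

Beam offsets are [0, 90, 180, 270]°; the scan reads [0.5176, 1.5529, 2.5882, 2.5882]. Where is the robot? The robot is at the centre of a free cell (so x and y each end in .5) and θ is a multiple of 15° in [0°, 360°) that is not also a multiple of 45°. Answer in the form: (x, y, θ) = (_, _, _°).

(x, y, θ) = (1.5, 3.5, 165°)

Candidates: 33 free-cell centres × 16 headings = 528 poses. Raycast each; keep the one whose scan matches to 4 dp.
  (8.5, 4.5, 165°): beam 1 = 5.7956 ≠ 0.5176 ✗
  (2.5, 2.5, 240°): beam 1 = 1.0000 ≠ 0.5176 ✗
  (3.5, 1.5, 255°): beam 2 = 0.5176 ≠ 1.5529 ✗
  (1.5, 5.5, 15°): beam 1 = 1.9319 ≠ 0.5176 ✗
  …
  (1.5, 3.5, 165°): r_1=0.5176, r_2=1.5529, r_3=2.5882, r_4=2.5882 — all match ✓
No second candidate reproduces the full scan.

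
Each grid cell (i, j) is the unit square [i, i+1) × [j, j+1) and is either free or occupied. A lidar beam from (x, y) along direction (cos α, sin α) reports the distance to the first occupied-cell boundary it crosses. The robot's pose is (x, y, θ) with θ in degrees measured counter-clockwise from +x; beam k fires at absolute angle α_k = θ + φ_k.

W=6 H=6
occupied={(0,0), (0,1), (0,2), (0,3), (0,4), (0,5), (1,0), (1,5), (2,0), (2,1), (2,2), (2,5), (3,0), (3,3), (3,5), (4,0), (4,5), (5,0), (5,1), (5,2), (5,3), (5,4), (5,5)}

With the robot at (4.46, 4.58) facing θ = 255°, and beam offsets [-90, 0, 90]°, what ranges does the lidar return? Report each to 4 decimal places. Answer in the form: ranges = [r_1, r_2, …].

beam 1: φ=-90°, α=165°
  d=(-0.9659,0.2588)  start (4,4)  tX=0.4762 tY=1.6228  stride 1/|dx|=1.0353 1/|dy|=3.8637
    cross x-line → (3,4), t=0.4762
    cross x-line → (2,4), t=1.5115
    cross y-line → (2,5), t=1.6228 (wall)
  → r_1 = 1.6228
beam 2: φ=0°, α=255°
  d=(-0.2588,-0.9659)  start (4,4)  tX=1.7773 tY=0.6005  stride 1/|dx|=3.8637 1/|dy|=1.0353
    cross y-line → (4,3), t=0.6005
    cross y-line → (4,2), t=1.6357
    cross x-line → (3,2), t=1.7773
    cross y-line → (3,1), t=2.6710
    cross y-line → (3,0), t=3.7063 (wall)
  → r_2 = 3.7063
beam 3: φ=90°, α=345°
  d=(0.9659,-0.2588)  start (4,4)  tX=0.5590 tY=2.2409  stride 1/|dx|=1.0353 1/|dy|=3.8637
    cross x-line → (5,4), t=0.5590 (wall)
  → r_3 = 0.5590

ranges = [1.6228, 3.7063, 0.5590]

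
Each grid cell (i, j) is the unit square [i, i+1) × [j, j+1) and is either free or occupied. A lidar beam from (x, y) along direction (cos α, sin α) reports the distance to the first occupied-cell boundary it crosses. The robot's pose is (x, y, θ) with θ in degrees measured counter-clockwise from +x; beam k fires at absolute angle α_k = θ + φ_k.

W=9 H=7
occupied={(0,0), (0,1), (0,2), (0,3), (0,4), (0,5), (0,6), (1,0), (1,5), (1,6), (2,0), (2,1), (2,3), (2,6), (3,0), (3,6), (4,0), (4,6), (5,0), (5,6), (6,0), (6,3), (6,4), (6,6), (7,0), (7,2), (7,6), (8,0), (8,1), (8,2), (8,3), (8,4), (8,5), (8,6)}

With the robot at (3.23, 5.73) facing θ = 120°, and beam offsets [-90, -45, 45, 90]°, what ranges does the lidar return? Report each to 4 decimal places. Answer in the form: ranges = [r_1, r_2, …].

ranges = [0.5400, 0.2795, 1.0432, 1.4203]

beam 1: φ=-90°, α=30°
  direction (0.8660, 0.5000); cell (3,5); t to first gridline: x 0.8891, y 0.5400 (then +1.1547 / +2.0000)
    (3,6) via y @ 0.5400  # hit
  → r_1 = 0.5400
beam 2: φ=-45°, α=75°
  direction (0.2588, 0.9659); cell (3,5); t to first gridline: x 2.9751, y 0.2795 (then +3.8637 / +1.0353)
    (3,6) via y @ 0.2795  # hit
  → r_2 = 0.2795
beam 3: φ=45°, α=165°
  direction (-0.9659, 0.2588); cell (3,5); t to first gridline: x 0.2381, y 1.0432 (then +1.0353 / +3.8637)
    (2,5) via x @ 0.2381
    (2,6) via y @ 1.0432  # hit
  → r_3 = 1.0432
beam 4: φ=90°, α=210°
  direction (-0.8660, -0.5000); cell (3,5); t to first gridline: x 0.2656, y 1.4600 (then +1.1547 / +2.0000)
    (2,5) via x @ 0.2656
    (1,5) via x @ 1.4203  # hit
  → r_4 = 1.4203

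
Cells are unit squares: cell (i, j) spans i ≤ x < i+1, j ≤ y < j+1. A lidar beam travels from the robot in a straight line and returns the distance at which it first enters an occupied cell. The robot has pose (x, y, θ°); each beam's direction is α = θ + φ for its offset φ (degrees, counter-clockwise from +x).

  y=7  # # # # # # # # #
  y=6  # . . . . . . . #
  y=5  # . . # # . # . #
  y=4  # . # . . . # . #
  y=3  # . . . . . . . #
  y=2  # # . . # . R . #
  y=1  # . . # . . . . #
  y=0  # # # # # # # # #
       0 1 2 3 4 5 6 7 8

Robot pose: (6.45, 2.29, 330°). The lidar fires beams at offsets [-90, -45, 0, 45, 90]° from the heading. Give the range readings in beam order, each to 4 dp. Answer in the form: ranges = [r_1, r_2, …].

beam 1: φ=-90°, α=240°
  d=(-0.5000,-0.8660)  start (6,2)  tX=0.9000 tY=0.3349  stride 1/|dx|=2.0000 1/|dy|=1.1547
    cross y-line → (6,1), t=0.3349
    cross x-line → (5,1), t=0.9000
    cross y-line → (5,0), t=1.4896 (wall)
  → r_1 = 1.4896
beam 2: φ=-45°, α=285°
  d=(0.2588,-0.9659)  start (6,2)  tX=2.1250 tY=0.3002  stride 1/|dx|=3.8637 1/|dy|=1.0353
    cross y-line → (6,1), t=0.3002
    cross y-line → (6,0), t=1.3355 (wall)
  → r_2 = 1.3355
beam 3: φ=0°, α=330°
  d=(0.8660,-0.5000)  start (6,2)  tX=0.6351 tY=0.5800  stride 1/|dx|=1.1547 1/|dy|=2.0000
    cross y-line → (6,1), t=0.5800
    cross x-line → (7,1), t=0.6351
    cross x-line → (8,1), t=1.7898 (wall)
  → r_3 = 1.7898
beam 4: φ=45°, α=15°
  d=(0.9659,0.2588)  start (6,2)  tX=0.5694 tY=2.7432  stride 1/|dx|=1.0353 1/|dy|=3.8637
    cross x-line → (7,2), t=0.5694
    cross x-line → (8,2), t=1.6047 (wall)
  → r_4 = 1.6047
beam 5: φ=90°, α=60°
  d=(0.5000,0.8660)  start (6,2)  tX=1.1000 tY=0.8198  stride 1/|dx|=2.0000 1/|dy|=1.1547
    cross y-line → (6,3), t=0.8198
    cross x-line → (7,3), t=1.1000
    cross y-line → (7,4), t=1.9745
    cross x-line → (8,4), t=3.1000 (wall)
  → r_5 = 3.1000

ranges = [1.4896, 1.3355, 1.7898, 1.6047, 3.1000]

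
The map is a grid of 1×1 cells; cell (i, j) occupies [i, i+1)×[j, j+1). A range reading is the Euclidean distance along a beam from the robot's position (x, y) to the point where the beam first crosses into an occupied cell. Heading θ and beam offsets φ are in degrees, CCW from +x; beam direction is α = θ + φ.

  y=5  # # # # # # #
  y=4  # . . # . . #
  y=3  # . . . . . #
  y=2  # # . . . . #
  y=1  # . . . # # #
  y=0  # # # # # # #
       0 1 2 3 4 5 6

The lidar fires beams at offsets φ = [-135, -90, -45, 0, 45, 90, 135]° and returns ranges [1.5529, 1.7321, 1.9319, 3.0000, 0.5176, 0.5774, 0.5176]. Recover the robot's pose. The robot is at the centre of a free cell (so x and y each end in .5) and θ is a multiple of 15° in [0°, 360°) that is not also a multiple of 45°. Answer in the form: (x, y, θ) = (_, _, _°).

(x, y, θ) = (2.5, 4.5, 300°)

The pose lattice has 16·16 = 256 candidates. Test each by forward raycasting.
  (3.5, 3.5, 345°): beam 1 = 1.7321 ≠ 1.5529 ✗
  (3.5, 3.5, 255°): beam 1 = 0.5774 ≠ 1.5529 ✗
  (3.5, 1.5, 105°): beam 1 = 0.5774 ≠ 1.5529 ✗
  …
  (2.5, 4.5, 300°): r_1=1.5529, r_2=1.7321, r_3=1.9319, r_4=3.0000, r_5=0.5176, r_6=0.5774, r_7=0.5176 — all match ✓
Unique over the lattice → pose = (2.5, 4.5, 300°).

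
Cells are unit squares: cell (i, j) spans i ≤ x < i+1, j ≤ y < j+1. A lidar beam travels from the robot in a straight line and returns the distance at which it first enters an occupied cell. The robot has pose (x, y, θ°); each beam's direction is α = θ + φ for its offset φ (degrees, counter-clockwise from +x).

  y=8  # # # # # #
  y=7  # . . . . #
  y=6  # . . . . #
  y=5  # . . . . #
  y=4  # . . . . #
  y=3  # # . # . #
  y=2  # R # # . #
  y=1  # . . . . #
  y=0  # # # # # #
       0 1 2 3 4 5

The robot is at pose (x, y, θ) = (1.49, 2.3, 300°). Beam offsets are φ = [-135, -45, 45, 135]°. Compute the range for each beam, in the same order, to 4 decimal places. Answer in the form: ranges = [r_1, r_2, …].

ranges = [0.5073, 1.3459, 0.5280, 0.7247]

beam 1: φ=-135°, α=165°
  d=(-0.9659,0.2588)  start (1,2)  tX=0.5073 tY=2.7046  stride 1/|dx|=1.0353 1/|dy|=3.8637
    cross x-line → (0,2), t=0.5073 (wall)
  → r_1 = 0.5073
beam 2: φ=-45°, α=255°
  d=(-0.2588,-0.9659)  start (1,2)  tX=1.8932 tY=0.3106  stride 1/|dx|=3.8637 1/|dy|=1.0353
    cross y-line → (1,1), t=0.3106
    cross y-line → (1,0), t=1.3459 (wall)
  → r_2 = 1.3459
beam 3: φ=45°, α=345°
  d=(0.9659,-0.2588)  start (1,2)  tX=0.5280 tY=1.1591  stride 1/|dx|=1.0353 1/|dy|=3.8637
    cross x-line → (2,2), t=0.5280 (wall)
  → r_3 = 0.5280
beam 4: φ=135°, α=75°
  d=(0.2588,0.9659)  start (1,2)  tX=1.9705 tY=0.7247  stride 1/|dx|=3.8637 1/|dy|=1.0353
    cross y-line → (1,3), t=0.7247 (wall)
  → r_4 = 0.7247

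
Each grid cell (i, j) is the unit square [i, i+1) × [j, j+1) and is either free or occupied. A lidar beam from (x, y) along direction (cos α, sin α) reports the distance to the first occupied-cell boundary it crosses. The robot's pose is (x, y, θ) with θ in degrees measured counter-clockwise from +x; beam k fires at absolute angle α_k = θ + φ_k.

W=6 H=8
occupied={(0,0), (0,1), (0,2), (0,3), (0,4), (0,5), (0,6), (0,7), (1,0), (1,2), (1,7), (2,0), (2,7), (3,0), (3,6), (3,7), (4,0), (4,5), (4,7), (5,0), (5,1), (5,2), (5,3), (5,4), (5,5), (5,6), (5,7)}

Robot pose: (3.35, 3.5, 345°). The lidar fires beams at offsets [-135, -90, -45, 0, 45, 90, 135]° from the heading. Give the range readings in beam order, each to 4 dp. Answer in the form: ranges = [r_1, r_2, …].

ranges = [1.5588, 2.5882, 2.8868, 1.7082, 1.9053, 2.5114, 4.0415]

beam 1: φ=-135°, α=210°
  d=(-0.8660,-0.5000)  start (3,3)  tX=0.4041 tY=1.0000  stride 1/|dx|=1.1547 1/|dy|=2.0000
    cross x-line → (2,3), t=0.4041
    cross y-line → (2,2), t=1.0000
    cross x-line → (1,2), t=1.5588 (wall)
  → r_1 = 1.5588
beam 2: φ=-90°, α=255°
  d=(-0.2588,-0.9659)  start (3,3)  tX=1.3523 tY=0.5176  stride 1/|dx|=3.8637 1/|dy|=1.0353
    cross y-line → (3,2), t=0.5176
    cross x-line → (2,2), t=1.3523
    cross y-line → (2,1), t=1.5529
    cross y-line → (2,0), t=2.5882 (wall)
  → r_2 = 2.5882
beam 3: φ=-45°, α=300°
  d=(0.5000,-0.8660)  start (3,3)  tX=1.3000 tY=0.5774  stride 1/|dx|=2.0000 1/|dy|=1.1547
    cross y-line → (3,2), t=0.5774
    cross x-line → (4,2), t=1.3000
    cross y-line → (4,1), t=1.7321
    cross y-line → (4,0), t=2.8868 (wall)
  → r_3 = 2.8868
beam 4: φ=0°, α=345°
  d=(0.9659,-0.2588)  start (3,3)  tX=0.6729 tY=1.9319  stride 1/|dx|=1.0353 1/|dy|=3.8637
    cross x-line → (4,3), t=0.6729
    cross x-line → (5,3), t=1.7082 (wall)
  → r_4 = 1.7082
beam 5: φ=45°, α=30°
  d=(0.8660,0.5000)  start (3,3)  tX=0.7506 tY=1.0000  stride 1/|dx|=1.1547 1/|dy|=2.0000
    cross x-line → (4,3), t=0.7506
    cross y-line → (4,4), t=1.0000
    cross x-line → (5,4), t=1.9053 (wall)
  → r_5 = 1.9053
beam 6: φ=90°, α=75°
  d=(0.2588,0.9659)  start (3,3)  tX=2.5114 tY=0.5176  stride 1/|dx|=3.8637 1/|dy|=1.0353
    cross y-line → (3,4), t=0.5176
    cross y-line → (3,5), t=1.5529
    cross x-line → (4,5), t=2.5114 (wall)
  → r_6 = 2.5114
beam 7: φ=135°, α=120°
  d=(-0.5000,0.8660)  start (3,3)  tX=0.7000 tY=0.5774  stride 1/|dx|=2.0000 1/|dy|=1.1547
    cross y-line → (3,4), t=0.5774
    cross x-line → (2,4), t=0.7000
    cross y-line → (2,5), t=1.7321
    cross x-line → (1,5), t=2.7000
    cross y-line → (1,6), t=2.8868
    cross y-line → (1,7), t=4.0415 (wall)
  → r_7 = 4.0415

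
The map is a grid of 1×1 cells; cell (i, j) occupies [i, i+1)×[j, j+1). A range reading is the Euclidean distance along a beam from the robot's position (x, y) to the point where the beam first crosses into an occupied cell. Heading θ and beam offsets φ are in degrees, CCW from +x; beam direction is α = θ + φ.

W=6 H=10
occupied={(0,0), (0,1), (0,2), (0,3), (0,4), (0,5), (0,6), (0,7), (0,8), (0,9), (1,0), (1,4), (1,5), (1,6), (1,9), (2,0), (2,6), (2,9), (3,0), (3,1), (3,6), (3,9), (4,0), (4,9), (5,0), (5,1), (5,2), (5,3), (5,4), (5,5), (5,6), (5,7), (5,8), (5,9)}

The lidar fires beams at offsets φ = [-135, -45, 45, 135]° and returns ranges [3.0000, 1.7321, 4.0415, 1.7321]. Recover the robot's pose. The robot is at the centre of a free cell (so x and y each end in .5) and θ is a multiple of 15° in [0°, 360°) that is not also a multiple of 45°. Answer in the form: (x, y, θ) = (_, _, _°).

(x, y, θ) = (3.5, 4.5, 195°)

The pose lattice has 26·16 = 416 candidates. Test each by forward raycasting.
  (2.5, 5.5, 105°): beam 1 = 2.8868 ≠ 3.0000 ✗
  (2.5, 5.5, 300°): beam 1 = 0.5176 ≠ 3.0000 ✗
  (2.5, 3.5, 15°): beam 1 = 2.8868 ≠ 3.0000 ✗
  (1.5, 3.5, 255°): beam 1 = 0.5774 ≠ 3.0000 ✗
  …
  (3.5, 4.5, 195°): r_1=3.0000, r_2=1.7321, r_3=4.0415, r_4=1.7321 — all match ✓
No second candidate reproduces the full scan.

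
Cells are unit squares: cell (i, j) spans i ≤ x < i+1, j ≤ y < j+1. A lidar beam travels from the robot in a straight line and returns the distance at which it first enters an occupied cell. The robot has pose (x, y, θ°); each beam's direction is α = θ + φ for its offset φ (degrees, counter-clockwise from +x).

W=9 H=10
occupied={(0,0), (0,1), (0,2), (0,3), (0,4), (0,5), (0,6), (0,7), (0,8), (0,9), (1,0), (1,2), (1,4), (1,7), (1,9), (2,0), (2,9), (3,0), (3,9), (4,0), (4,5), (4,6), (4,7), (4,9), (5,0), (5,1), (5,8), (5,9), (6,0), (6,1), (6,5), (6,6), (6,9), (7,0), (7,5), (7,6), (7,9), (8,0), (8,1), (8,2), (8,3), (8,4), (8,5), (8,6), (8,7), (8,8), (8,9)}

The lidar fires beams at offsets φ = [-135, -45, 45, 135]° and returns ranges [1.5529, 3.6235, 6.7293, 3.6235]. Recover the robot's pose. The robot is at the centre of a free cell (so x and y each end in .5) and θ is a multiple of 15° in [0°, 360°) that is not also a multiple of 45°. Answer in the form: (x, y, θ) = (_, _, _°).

(x, y, θ) = (4.5, 2.5, 60°)

The pose lattice has 43·16 = 688 candidates. Test each by forward raycasting.
  (3.5, 6.5, 105°): beam 1 = 0.5774 ≠ 1.5529 ✗
  (5.5, 2.5, 345°): beam 1 = 3.0000 ≠ 1.5529 ✗
  (1.5, 5.5, 210°): beam 2 = 0.5176 ≠ 3.6235 ✗
  …
  (4.5, 2.5, 60°): r_1=1.5529, r_2=3.6235, r_3=6.7293, r_4=3.6235 — all match ✓
Unique over the lattice → pose = (4.5, 2.5, 60°).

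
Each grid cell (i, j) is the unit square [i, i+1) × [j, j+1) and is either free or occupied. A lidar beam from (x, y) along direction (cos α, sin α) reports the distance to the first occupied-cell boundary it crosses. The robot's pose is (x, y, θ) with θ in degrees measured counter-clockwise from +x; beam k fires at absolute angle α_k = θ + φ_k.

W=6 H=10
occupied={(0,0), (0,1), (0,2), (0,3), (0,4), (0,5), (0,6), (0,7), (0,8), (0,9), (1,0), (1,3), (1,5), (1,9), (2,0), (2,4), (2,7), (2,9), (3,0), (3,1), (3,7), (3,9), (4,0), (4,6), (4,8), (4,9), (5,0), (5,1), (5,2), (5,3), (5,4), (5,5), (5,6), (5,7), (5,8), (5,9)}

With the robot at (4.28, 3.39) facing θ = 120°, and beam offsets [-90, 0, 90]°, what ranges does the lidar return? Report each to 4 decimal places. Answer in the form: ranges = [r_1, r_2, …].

ranges = [0.8314, 4.1685, 3.7874]

beam 1: φ=-90°, α=30°
  cosα=0.8660 sinα=0.5000 | (4,3) | tMaxX 0.8314 tMaxY 1.2200 | tΔX 1.1547 tΔY 2.0000
    t=0.8314 [x] (5,3) — stop
  → r_1 = 0.8314
beam 2: φ=0°, α=120°
  cosα=-0.5000 sinα=0.8660 | (4,3) | tMaxX 0.5600 tMaxY 0.7044 | tΔX 2.0000 tΔY 1.1547
    t=0.5600 [x] (3,3)
    t=0.7044 [y] (3,4)
    t=1.8591 [y] (3,5)
    t=2.5600 [x] (2,5)
    t=3.0138 [y] (2,6)
    t=4.1685 [y] (2,7) — stop
  → r_2 = 4.1685
beam 3: φ=90°, α=210°
  cosα=-0.8660 sinα=-0.5000 | (4,3) | tMaxX 0.3233 tMaxY 0.7800 | tΔX 1.1547 tΔY 2.0000
    t=0.3233 [x] (3,3)
    t=0.7800 [y] (3,2)
    t=1.4780 [x] (2,2)
    t=2.6327 [x] (1,2)
    t=2.7800 [y] (1,1)
    t=3.7874 [x] (0,1) — stop
  → r_3 = 3.7874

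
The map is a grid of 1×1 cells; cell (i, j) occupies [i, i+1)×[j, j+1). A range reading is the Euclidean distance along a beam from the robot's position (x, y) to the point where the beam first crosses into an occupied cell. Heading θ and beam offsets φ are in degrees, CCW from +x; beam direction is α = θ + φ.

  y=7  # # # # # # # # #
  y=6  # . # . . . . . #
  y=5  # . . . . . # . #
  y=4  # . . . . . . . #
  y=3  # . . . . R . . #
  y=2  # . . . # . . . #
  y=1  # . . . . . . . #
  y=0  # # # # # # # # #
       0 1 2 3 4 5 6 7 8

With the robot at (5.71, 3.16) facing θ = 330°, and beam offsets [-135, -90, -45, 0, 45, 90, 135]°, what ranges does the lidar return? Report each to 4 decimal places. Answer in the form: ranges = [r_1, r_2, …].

beam 1: φ=-135°, α=195°
  d=(-0.9659,-0.2588)  start (5,3)  tX=0.7350 tY=0.6182  stride 1/|dx|=1.0353 1/|dy|=3.8637
    cross y-line → (5,2), t=0.6182
    cross x-line → (4,2), t=0.7350 (wall)
  → r_1 = 0.7350
beam 2: φ=-90°, α=240°
  d=(-0.5000,-0.8660)  start (5,3)  tX=1.4200 tY=0.1848  stride 1/|dx|=2.0000 1/|dy|=1.1547
    cross y-line → (5,2), t=0.1848
    cross y-line → (5,1), t=1.3395
    cross x-line → (4,1), t=1.4200
    cross y-line → (4,0), t=2.4942 (wall)
  → r_2 = 2.4942
beam 3: φ=-45°, α=285°
  d=(0.2588,-0.9659)  start (5,3)  tX=1.1205 tY=0.1656  stride 1/|dx|=3.8637 1/|dy|=1.0353
    cross y-line → (5,2), t=0.1656
    cross x-line → (6,2), t=1.1205
    cross y-line → (6,1), t=1.2009
    cross y-line → (6,0), t=2.2362 (wall)
  → r_3 = 2.2362
beam 4: φ=0°, α=330°
  d=(0.8660,-0.5000)  start (5,3)  tX=0.3349 tY=0.3200  stride 1/|dx|=1.1547 1/|dy|=2.0000
    cross y-line → (5,2), t=0.3200
    cross x-line → (6,2), t=0.3349
    cross x-line → (7,2), t=1.4896
    cross y-line → (7,1), t=2.3200
    cross x-line → (8,1), t=2.6443 (wall)
  → r_4 = 2.6443
beam 5: φ=45°, α=15°
  d=(0.9659,0.2588)  start (5,3)  tX=0.3002 tY=3.2455  stride 1/|dx|=1.0353 1/|dy|=3.8637
    cross x-line → (6,3), t=0.3002
    cross x-line → (7,3), t=1.3355
    cross x-line → (8,3), t=2.3708 (wall)
  → r_5 = 2.3708
beam 6: φ=90°, α=60°
  d=(0.5000,0.8660)  start (5,3)  tX=0.5800 tY=0.9699  stride 1/|dx|=2.0000 1/|dy|=1.1547
    cross x-line → (6,3), t=0.5800
    cross y-line → (6,4), t=0.9699
    cross y-line → (6,5), t=2.1246 (wall)
  → r_6 = 2.1246
beam 7: φ=135°, α=105°
  d=(-0.2588,0.9659)  start (5,3)  tX=2.7432 tY=0.8696  stride 1/|dx|=3.8637 1/|dy|=1.0353
    cross y-line → (5,4), t=0.8696
    cross y-line → (5,5), t=1.9049
    cross x-line → (4,5), t=2.7432
    cross y-line → (4,6), t=2.9402
    cross y-line → (4,7), t=3.9755 (wall)
  → r_7 = 3.9755

ranges = [0.7350, 2.4942, 2.2362, 2.6443, 2.3708, 2.1246, 3.9755]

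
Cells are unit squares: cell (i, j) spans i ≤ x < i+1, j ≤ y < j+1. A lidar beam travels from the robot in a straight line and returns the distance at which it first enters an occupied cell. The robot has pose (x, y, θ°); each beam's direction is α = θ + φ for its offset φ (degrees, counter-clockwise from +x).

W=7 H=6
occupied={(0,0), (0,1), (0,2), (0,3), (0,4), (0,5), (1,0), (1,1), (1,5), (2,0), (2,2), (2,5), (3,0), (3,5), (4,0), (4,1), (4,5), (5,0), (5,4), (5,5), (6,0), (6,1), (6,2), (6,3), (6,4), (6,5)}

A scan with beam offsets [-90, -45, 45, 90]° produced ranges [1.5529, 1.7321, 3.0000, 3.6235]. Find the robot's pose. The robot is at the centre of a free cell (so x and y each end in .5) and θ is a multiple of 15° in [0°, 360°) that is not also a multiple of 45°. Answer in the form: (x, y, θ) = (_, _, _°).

Enumerate (i+0.5, j+0.5, θ) over the 16 free cells and 16 admissible headings. For each, cast all 4 beams and compare to the given ranges.
  (2.5, 1.5, 285°): beam 1 = 0.5176 ≠ 1.5529 ✗
  (3.5, 2.5, 285°): beam 1 = 0.5176 ≠ 1.5529 ✗
  (5.5, 1.5, 165°): beam 1 = 1.9319 ≠ 1.5529 ✗
  (5.5, 1.5, 60°): beam 1 = 0.5774 ≠ 1.5529 ✗
  …
  (2.5, 4.5, 255°): r_1=1.5529, r_2=1.7321, r_3=3.0000, r_4=3.6235 — all match ✓
No second candidate reproduces the full scan.

(x, y, θ) = (2.5, 4.5, 255°)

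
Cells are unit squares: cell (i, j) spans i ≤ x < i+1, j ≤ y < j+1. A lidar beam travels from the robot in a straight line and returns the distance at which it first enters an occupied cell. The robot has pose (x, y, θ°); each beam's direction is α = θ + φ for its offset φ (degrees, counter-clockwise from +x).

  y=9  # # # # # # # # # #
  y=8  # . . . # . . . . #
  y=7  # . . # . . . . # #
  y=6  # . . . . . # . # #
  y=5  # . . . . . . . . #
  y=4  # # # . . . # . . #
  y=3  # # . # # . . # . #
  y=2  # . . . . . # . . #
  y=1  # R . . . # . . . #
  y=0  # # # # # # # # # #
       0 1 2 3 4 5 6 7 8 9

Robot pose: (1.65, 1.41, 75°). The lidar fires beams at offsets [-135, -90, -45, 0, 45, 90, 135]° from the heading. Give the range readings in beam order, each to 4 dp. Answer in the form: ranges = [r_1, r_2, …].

ranges = [0.4734, 1.5841, 3.1800, 2.6814, 1.3000, 0.6729, 0.7506]

beam 1: φ=-135°, α=300°
  direction (0.5000, -0.8660); cell (1,1); t to first gridline: x 0.7000, y 0.4734 (then +2.0000 / +1.1547)
    (1,0) via y @ 0.4734  # hit
  → r_1 = 0.4734
beam 2: φ=-90°, α=345°
  direction (0.9659, -0.2588); cell (1,1); t to first gridline: x 0.3623, y 1.5841 (then +1.0353 / +3.8637)
    (2,1) via x @ 0.3623
    (3,1) via x @ 1.3976
    (3,0) via y @ 1.5841  # hit
  → r_2 = 1.5841
beam 3: φ=-45°, α=30°
  direction (0.8660, 0.5000); cell (1,1); t to first gridline: x 0.4041, y 1.1800 (then +1.1547 / +2.0000)
    (2,1) via x @ 0.4041
    (2,2) via y @ 1.1800
    (3,2) via x @ 1.5588
    (4,2) via x @ 2.7135
    (4,3) via y @ 3.1800  # hit
  → r_3 = 3.1800
beam 4: φ=0°, α=75°
  direction (0.2588, 0.9659); cell (1,1); t to first gridline: x 1.3523, y 0.6108 (then +3.8637 / +1.0353)
    (1,2) via y @ 0.6108
    (2,2) via x @ 1.3523
    (2,3) via y @ 1.6461
    (2,4) via y @ 2.6814  # hit
  → r_4 = 2.6814
beam 5: φ=45°, α=120°
  direction (-0.5000, 0.8660); cell (1,1); t to first gridline: x 1.3000, y 0.6813 (then +2.0000 / +1.1547)
    (1,2) via y @ 0.6813
    (0,2) via x @ 1.3000  # hit
  → r_5 = 1.3000
beam 6: φ=90°, α=165°
  direction (-0.9659, 0.2588); cell (1,1); t to first gridline: x 0.6729, y 2.2796 (then +1.0353 / +3.8637)
    (0,1) via x @ 0.6729  # hit
  → r_6 = 0.6729
beam 7: φ=135°, α=210°
  direction (-0.8660, -0.5000); cell (1,1); t to first gridline: x 0.7506, y 0.8200 (then +1.1547 / +2.0000)
    (0,1) via x @ 0.7506  # hit
  → r_7 = 0.7506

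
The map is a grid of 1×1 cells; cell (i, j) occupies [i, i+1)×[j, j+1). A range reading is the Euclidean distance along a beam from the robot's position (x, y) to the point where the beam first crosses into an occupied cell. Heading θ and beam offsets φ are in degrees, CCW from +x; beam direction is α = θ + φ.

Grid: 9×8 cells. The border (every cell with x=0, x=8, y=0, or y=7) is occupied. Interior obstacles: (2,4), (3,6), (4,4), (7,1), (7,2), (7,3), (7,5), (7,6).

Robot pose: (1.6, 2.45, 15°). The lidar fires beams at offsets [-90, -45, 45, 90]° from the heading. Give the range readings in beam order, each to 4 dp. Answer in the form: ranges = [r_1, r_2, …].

ranges = [1.5012, 2.9000, 1.7898, 2.3182]

beam 1: φ=-90°, α=285°
  direction (0.2588, -0.9659); cell (1,2); t to first gridline: x 1.5455, y 0.4659 (then +3.8637 / +1.0353)
    (1,1) via y @ 0.4659
    (1,0) via y @ 1.5012  # hit
  → r_1 = 1.5012
beam 2: φ=-45°, α=330°
  direction (0.8660, -0.5000); cell (1,2); t to first gridline: x 0.4619, y 0.9000 (then +1.1547 / +2.0000)
    (2,2) via x @ 0.4619
    (2,1) via y @ 0.9000
    (3,1) via x @ 1.6166
    (4,1) via x @ 2.7713
    (4,0) via y @ 2.9000  # hit
  → r_2 = 2.9000
beam 3: φ=45°, α=60°
  direction (0.5000, 0.8660); cell (1,2); t to first gridline: x 0.8000, y 0.6351 (then +2.0000 / +1.1547)
    (1,3) via y @ 0.6351
    (2,3) via x @ 0.8000
    (2,4) via y @ 1.7898  # hit
  → r_3 = 1.7898
beam 4: φ=90°, α=105°
  direction (-0.2588, 0.9659); cell (1,2); t to first gridline: x 2.3182, y 0.5694 (then +3.8637 / +1.0353)
    (1,3) via y @ 0.5694
    (1,4) via y @ 1.6047
    (0,4) via x @ 2.3182  # hit
  → r_4 = 2.3182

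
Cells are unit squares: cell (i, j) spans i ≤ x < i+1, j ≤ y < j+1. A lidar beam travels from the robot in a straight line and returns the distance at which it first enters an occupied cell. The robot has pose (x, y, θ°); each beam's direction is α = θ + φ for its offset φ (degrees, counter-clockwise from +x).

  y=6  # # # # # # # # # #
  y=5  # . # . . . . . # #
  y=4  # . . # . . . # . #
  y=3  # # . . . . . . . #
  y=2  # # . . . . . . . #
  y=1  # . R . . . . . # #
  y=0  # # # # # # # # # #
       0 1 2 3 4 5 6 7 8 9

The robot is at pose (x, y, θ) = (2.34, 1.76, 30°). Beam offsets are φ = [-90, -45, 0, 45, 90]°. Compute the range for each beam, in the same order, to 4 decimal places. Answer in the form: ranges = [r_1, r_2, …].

ranges = [0.8776, 2.9364, 5.3809, 2.5500, 0.6800]

beam 1: φ=-90°, α=300°
  d=(0.5000,-0.8660)  start (2,1)  tX=1.3200 tY=0.8776  stride 1/|dx|=2.0000 1/|dy|=1.1547
    cross y-line → (2,0), t=0.8776 (wall)
  → r_1 = 0.8776
beam 2: φ=-45°, α=345°
  d=(0.9659,-0.2588)  start (2,1)  tX=0.6833 tY=2.9364  stride 1/|dx|=1.0353 1/|dy|=3.8637
    cross x-line → (3,1), t=0.6833
    cross x-line → (4,1), t=1.7186
    cross x-line → (5,1), t=2.7538
    cross y-line → (5,0), t=2.9364 (wall)
  → r_2 = 2.9364
beam 3: φ=0°, α=30°
  d=(0.8660,0.5000)  start (2,1)  tX=0.7621 tY=0.4800  stride 1/|dx|=1.1547 1/|dy|=2.0000
    cross y-line → (2,2), t=0.4800
    cross x-line → (3,2), t=0.7621
    cross x-line → (4,2), t=1.9168
    cross y-line → (4,3), t=2.4800
    cross x-line → (5,3), t=3.0715
    cross x-line → (6,3), t=4.2262
    cross y-line → (6,4), t=4.4800
    cross x-line → (7,4), t=5.3809 (wall)
  → r_3 = 5.3809
beam 4: φ=45°, α=75°
  d=(0.2588,0.9659)  start (2,1)  tX=2.5500 tY=0.2485  stride 1/|dx|=3.8637 1/|dy|=1.0353
    cross y-line → (2,2), t=0.2485
    cross y-line → (2,3), t=1.2837
    cross y-line → (2,4), t=2.3190
    cross x-line → (3,4), t=2.5500 (wall)
  → r_4 = 2.5500
beam 5: φ=90°, α=120°
  d=(-0.5000,0.8660)  start (2,1)  tX=0.6800 tY=0.2771  stride 1/|dx|=2.0000 1/|dy|=1.1547
    cross y-line → (2,2), t=0.2771
    cross x-line → (1,2), t=0.6800 (wall)
  → r_5 = 0.6800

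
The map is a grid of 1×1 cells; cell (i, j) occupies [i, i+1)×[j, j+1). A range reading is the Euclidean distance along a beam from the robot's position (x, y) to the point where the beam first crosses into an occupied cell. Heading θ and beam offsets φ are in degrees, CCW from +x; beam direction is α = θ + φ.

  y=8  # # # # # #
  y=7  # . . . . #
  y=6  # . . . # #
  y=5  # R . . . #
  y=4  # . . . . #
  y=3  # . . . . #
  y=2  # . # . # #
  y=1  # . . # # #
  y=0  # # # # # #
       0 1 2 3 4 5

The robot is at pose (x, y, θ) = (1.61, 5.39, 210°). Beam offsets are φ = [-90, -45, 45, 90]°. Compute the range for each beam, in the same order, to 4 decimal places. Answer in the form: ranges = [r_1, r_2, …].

ranges = [1.2200, 0.6315, 2.3569, 2.7597]

beam 1: φ=-90°, α=120°
  d=(-0.5000,0.8660)  start (1,5)  tX=1.2200 tY=0.7044  stride 1/|dx|=2.0000 1/|dy|=1.1547
    cross y-line → (1,6), t=0.7044
    cross x-line → (0,6), t=1.2200 (wall)
  → r_1 = 1.2200
beam 2: φ=-45°, α=165°
  d=(-0.9659,0.2588)  start (1,5)  tX=0.6315 tY=2.3569  stride 1/|dx|=1.0353 1/|dy|=3.8637
    cross x-line → (0,5), t=0.6315 (wall)
  → r_2 = 0.6315
beam 3: φ=45°, α=255°
  d=(-0.2588,-0.9659)  start (1,5)  tX=2.3569 tY=0.4038  stride 1/|dx|=3.8637 1/|dy|=1.0353
    cross y-line → (1,4), t=0.4038
    cross y-line → (1,3), t=1.4390
    cross x-line → (0,3), t=2.3569 (wall)
  → r_3 = 2.3569
beam 4: φ=90°, α=300°
  d=(0.5000,-0.8660)  start (1,5)  tX=0.7800 tY=0.4503  stride 1/|dx|=2.0000 1/|dy|=1.1547
    cross y-line → (1,4), t=0.4503
    cross x-line → (2,4), t=0.7800
    cross y-line → (2,3), t=1.6050
    cross y-line → (2,2), t=2.7597 (wall)
  → r_4 = 2.7597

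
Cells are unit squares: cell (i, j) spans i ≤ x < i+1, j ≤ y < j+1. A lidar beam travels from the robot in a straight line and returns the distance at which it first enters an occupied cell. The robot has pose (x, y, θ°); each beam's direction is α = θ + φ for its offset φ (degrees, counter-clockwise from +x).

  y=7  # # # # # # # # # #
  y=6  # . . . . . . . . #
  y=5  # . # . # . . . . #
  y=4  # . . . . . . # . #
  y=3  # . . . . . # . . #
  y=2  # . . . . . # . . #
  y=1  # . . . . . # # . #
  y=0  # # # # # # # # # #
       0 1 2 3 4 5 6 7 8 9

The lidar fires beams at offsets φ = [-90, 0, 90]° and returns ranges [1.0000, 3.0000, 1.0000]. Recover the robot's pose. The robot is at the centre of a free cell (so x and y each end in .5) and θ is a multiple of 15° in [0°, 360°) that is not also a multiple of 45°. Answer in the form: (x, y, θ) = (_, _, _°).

(x, y, θ) = (8.5, 5.5, 150°)

The pose lattice has 41·16 = 656 candidates. Test each by forward raycasting.
  (8.5, 3.5, 165°): beam 1 = 1.9319 ≠ 1.0000 ✗
  (7.5, 2.5, 255°): beam 1 = 0.5176 ≠ 1.0000 ✗
  (3.5, 3.5, 150°): beam 1 = 1.7321 ≠ 1.0000 ✗
  (5.5, 1.5, 105°): beam 1 = 0.5176 ≠ 1.0000 ✗
  (7.5, 2.5, 285°): beam 1 = 0.5176 ≠ 1.0000 ✗
  …
  (8.5, 5.5, 150°): r_1=1.0000, r_2=3.0000, r_3=1.0000 — all match ✓
Only this pose fits every beam.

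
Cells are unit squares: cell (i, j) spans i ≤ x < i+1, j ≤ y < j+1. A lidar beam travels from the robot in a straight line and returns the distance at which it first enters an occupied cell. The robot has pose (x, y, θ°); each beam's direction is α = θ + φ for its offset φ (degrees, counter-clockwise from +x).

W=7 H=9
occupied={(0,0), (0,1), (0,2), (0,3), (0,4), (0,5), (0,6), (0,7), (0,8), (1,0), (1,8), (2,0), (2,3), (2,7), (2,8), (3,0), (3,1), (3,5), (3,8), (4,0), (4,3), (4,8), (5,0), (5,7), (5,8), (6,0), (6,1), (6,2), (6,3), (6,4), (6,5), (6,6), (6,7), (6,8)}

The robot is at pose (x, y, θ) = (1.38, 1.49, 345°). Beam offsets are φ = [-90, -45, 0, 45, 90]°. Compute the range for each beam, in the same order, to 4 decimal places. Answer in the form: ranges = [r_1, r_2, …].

beam 1: φ=-90°, α=255°
  dir = (cos 255°, sin 255°) = (-0.2588, -0.9659); from cell (1,1)
  next x-line at t=1.4682, next y-line at t=0.5073; Δt_x=3.8637, Δt_y=1.0353
    y: enter (1,0) at t=0.5073 ← occupied
  → r_1 = 0.5073
beam 2: φ=-45°, α=300°
  dir = (cos 300°, sin 300°) = (0.5000, -0.8660); from cell (1,1)
  next x-line at t=1.2400, next y-line at t=0.5658; Δt_x=2.0000, Δt_y=1.1547
    y: enter (1,0) at t=0.5658 ← occupied
  → r_2 = 0.5658
beam 3: φ=0°, α=345°
  dir = (cos 345°, sin 345°) = (0.9659, -0.2588); from cell (1,1)
  next x-line at t=0.6419, next y-line at t=1.8932; Δt_x=1.0353, Δt_y=3.8637
    x: enter (2,1) at t=0.6419
    x: enter (3,1) at t=1.6771 ← occupied
  → r_3 = 1.6771
beam 4: φ=45°, α=30°
  dir = (cos 30°, sin 30°) = (0.8660, 0.5000); from cell (1,1)
  next x-line at t=0.7159, next y-line at t=1.0200; Δt_x=1.1547, Δt_y=2.0000
    x: enter (2,1) at t=0.7159
    y: enter (2,2) at t=1.0200
    x: enter (3,2) at t=1.8706
    y: enter (3,3) at t=3.0200
    x: enter (4,3) at t=3.0253 ← occupied
  → r_4 = 3.0253
beam 5: φ=90°, α=75°
  dir = (cos 75°, sin 75°) = (0.2588, 0.9659); from cell (1,1)
  next x-line at t=2.3955, next y-line at t=0.5280; Δt_x=3.8637, Δt_y=1.0353
    y: enter (1,2) at t=0.5280
    y: enter (1,3) at t=1.5633
    x: enter (2,3) at t=2.3955 ← occupied
  → r_5 = 2.3955

ranges = [0.5073, 0.5658, 1.6771, 3.0253, 2.3955]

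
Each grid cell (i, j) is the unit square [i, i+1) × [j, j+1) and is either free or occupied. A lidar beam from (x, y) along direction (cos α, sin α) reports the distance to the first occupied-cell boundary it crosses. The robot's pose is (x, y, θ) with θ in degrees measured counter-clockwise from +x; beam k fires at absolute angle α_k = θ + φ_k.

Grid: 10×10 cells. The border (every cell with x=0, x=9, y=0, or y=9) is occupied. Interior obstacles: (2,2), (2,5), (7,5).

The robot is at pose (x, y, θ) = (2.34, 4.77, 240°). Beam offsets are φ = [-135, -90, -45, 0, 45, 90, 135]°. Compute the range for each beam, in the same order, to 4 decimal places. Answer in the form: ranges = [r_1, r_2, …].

ranges = [0.2381, 1.5473, 1.3873, 2.6800, 1.8324, 7.5400, 6.8949]

beam 1: φ=-135°, α=105°
  direction (-0.2588, 0.9659); cell (2,4); t to first gridline: x 1.3137, y 0.2381 (then +3.8637 / +1.0353)
    (2,5) via y @ 0.2381  # hit
  → r_1 = 0.2381
beam 2: φ=-90°, α=150°
  direction (-0.8660, 0.5000); cell (2,4); t to first gridline: x 0.3926, y 0.4600 (then +1.1547 / +2.0000)
    (1,4) via x @ 0.3926
    (1,5) via y @ 0.4600
    (0,5) via x @ 1.5473  # hit
  → r_2 = 1.5473
beam 3: φ=-45°, α=195°
  direction (-0.9659, -0.2588); cell (2,4); t to first gridline: x 0.3520, y 2.9751 (then +1.0353 / +3.8637)
    (1,4) via x @ 0.3520
    (0,4) via x @ 1.3873  # hit
  → r_3 = 1.3873
beam 4: φ=0°, α=240°
  direction (-0.5000, -0.8660); cell (2,4); t to first gridline: x 0.6800, y 0.8891 (then +2.0000 / +1.1547)
    (1,4) via x @ 0.6800
    (1,3) via y @ 0.8891
    (1,2) via y @ 2.0438
    (0,2) via x @ 2.6800  # hit
  → r_4 = 2.6800
beam 5: φ=45°, α=285°
  direction (0.2588, -0.9659); cell (2,4); t to first gridline: x 2.5500, y 0.7972 (then +3.8637 / +1.0353)
    (2,3) via y @ 0.7972
    (2,2) via y @ 1.8324  # hit
  → r_5 = 1.8324
beam 6: φ=90°, α=330°
  direction (0.8660, -0.5000); cell (2,4); t to first gridline: x 0.7621, y 1.5400 (then +1.1547 / +2.0000)
    (3,4) via x @ 0.7621
    (3,3) via y @ 1.5400
    (4,3) via x @ 1.9168
    (5,3) via x @ 3.0715
    (5,2) via y @ 3.5400
    (6,2) via x @ 4.2262
    (7,2) via x @ 5.3809
    (7,1) via y @ 5.5400
    (8,1) via x @ 6.5356
    (8,0) via y @ 7.5400  # hit
  → r_6 = 7.5400
beam 7: φ=135°, α=15°
  direction (0.9659, 0.2588); cell (2,4); t to first gridline: x 0.6833, y 0.8887 (then +1.0353 / +3.8637)
    (3,4) via x @ 0.6833
    (3,5) via y @ 0.8887
    (4,5) via x @ 1.7186
    (5,5) via x @ 2.7538
    (6,5) via x @ 3.7891
    (6,6) via y @ 4.7524
    (7,6) via x @ 4.8244
    (8,6) via x @ 5.8597
    (9,6) via x @ 6.8949  # hit
  → r_7 = 6.8949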